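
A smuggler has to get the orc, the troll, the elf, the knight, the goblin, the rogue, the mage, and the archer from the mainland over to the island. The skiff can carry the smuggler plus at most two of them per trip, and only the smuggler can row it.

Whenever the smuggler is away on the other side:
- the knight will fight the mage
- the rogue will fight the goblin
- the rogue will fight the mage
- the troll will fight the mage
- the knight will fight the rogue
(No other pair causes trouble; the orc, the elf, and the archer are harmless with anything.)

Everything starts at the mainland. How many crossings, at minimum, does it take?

Counting alone: the smuggler can take at most 2 across per trip to the island, so moving all 8 needs at least 4 loaded trips out, with a return between consecutive ones — at least 7 crossings.
The safety rule pushes this higher. Following every safe sequence of crossings, the most of the 8 that can be at the island as the skiff arrives there on crossings 7, 9, 11 is 5, 6, 7 respectively — never all 8.
So no plan with fewer than 13 crossings exists, and this one achieves 13:
1. Smuggler goes to the island with the mage and the rogue.  [the mainland: the archer, the elf, the goblin, the knight, the orc, the troll | the island: the mage, the rogue]
2. Smuggler goes back to the mainland with the rogue.  [the mainland: the archer, the elf, the goblin, the knight, the orc, the rogue, the troll | the island: the mage]
3. Smuggler goes to the island with the orc and the rogue.  [the mainland: the archer, the elf, the goblin, the knight, the troll | the island: the mage, the orc, the rogue]
4. Smuggler goes back to the mainland with the rogue.  [the mainland: the archer, the elf, the goblin, the knight, the rogue, the troll | the island: the mage, the orc]
5. Smuggler goes to the island with the rogue and the troll.  [the mainland: the archer, the elf, the goblin, the knight | the island: the mage, the orc, the rogue, the troll]
6. Smuggler goes back to the mainland with the mage.  [the mainland: the archer, the elf, the goblin, the knight, the mage | the island: the orc, the rogue, the troll]
7. Smuggler goes to the island with the elf and the knight.  [the mainland: the archer, the goblin, the mage | the island: the elf, the knight, the orc, the rogue, the troll]
8. Smuggler goes back to the mainland with the knight.  [the mainland: the archer, the goblin, the knight, the mage | the island: the elf, the orc, the rogue, the troll]
9. Smuggler goes to the island with the goblin and the knight.  [the mainland: the archer, the mage | the island: the elf, the goblin, the knight, the orc, the rogue, the troll]
10. Smuggler goes back to the mainland with the rogue.  [the mainland: the archer, the mage, the rogue | the island: the elf, the goblin, the knight, the orc, the troll]
11. Smuggler goes to the island with the archer and the rogue.  [the mainland: the mage | the island: the archer, the elf, the goblin, the knight, the orc, the rogue, the troll]
12. Smuggler goes back to the mainland with the rogue.  [the mainland: the mage, the rogue | the island: the archer, the elf, the goblin, the knight, the orc, the troll]
13. Smuggler goes to the island with the mage and the rogue.  [the mainland: — | the island: the archer, the elf, the goblin, the knight, the mage, the orc, the rogue, the troll]

13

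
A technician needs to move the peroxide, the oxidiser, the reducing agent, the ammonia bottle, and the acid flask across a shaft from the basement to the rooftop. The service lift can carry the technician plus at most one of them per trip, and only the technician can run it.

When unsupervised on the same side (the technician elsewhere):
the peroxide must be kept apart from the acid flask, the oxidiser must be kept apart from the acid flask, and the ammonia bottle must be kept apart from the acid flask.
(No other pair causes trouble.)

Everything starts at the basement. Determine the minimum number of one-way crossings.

Following every safe sequence of crossings from the start, the most of the 5 that can be at the rooftop as the service lift arrives there on crossings 1, 3, 5 is 1, 2, 3 respectively; the best ever achieved is 3 of 5.
From crossing 7 on, no configuration arises that was not already reachable earlier: only 18 distinct safe configurations (who is on which side, and where the service lift is) can ever be reached, none of them has everyone across, and every continuation just revisits them. So no valid plan exists.

impossible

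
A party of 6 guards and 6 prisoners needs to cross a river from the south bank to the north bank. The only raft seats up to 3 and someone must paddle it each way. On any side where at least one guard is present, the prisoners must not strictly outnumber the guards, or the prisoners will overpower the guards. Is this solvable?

No

Following every safe sequence of crossings from the start, the most of the 12 that can be at the north bank as the raft arrives there on crossings 1, 3, 5 is 3, 5, 6 respectively; the best ever achieved is 6 of 12.
From crossing 7 on, no configuration arises that was not already reachable earlier: only 17 distinct safe configurations (who is on which side, and where the raft is) can ever be reached, none of them has everyone across, and every continuation just revisits them. They are: 0 guards + 0 prisoners across (raft back at the start); 0 guards + 1 prisoner across (raft there); 0 guards + 1 prisoner across (raft back at the start); 0 guards + 2 prisoners across (raft there); 0 guards + 2 prisoners across (raft back at the start); 0 guards + 3 prisoners across (raft there); 0 guards + 3 prisoners across (raft back at the start); 0 guards + 4 prisoners across (raft there); 0 guards + 4 prisoners across (raft back at the start); 0 guards + 5 prisoners across (raft there); 0 guards + 5 prisoners across (raft back at the start); 0 guards + 6 prisoners across (raft there); 1 guard + 1 prisoner across (raft there); 1 guard + 1 prisoner across (raft back at the start); 2 guards + 2 prisoners across (raft there); 2 guards + 2 prisoners across (raft back at the start); 3 guards + 3 prisoners across (raft there). So no valid plan exists.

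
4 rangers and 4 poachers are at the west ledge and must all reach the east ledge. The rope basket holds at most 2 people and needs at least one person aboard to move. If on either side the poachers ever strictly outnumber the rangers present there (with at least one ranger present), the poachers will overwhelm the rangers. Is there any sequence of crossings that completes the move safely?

Following every safe sequence of crossings from the start, the most of the 8 that can be at the east ledge as the rope basket arrives there on crossings 1, 3, 5 is 2, 3, 4 respectively; the best ever achieved is 4 of 8.
From crossing 7 on, no configuration arises that was not already reachable earlier: only 11 distinct safe configurations (who is on which side, and where the rope basket is) can ever be reached, none of them has everyone across, and every continuation just revisits them. They are: 0 rangers + 0 poachers across (rope basket back at the start); 0 rangers + 1 poacher across (rope basket there); 0 rangers + 1 poacher across (rope basket back at the start); 0 rangers + 2 poachers across (rope basket there); 0 rangers + 2 poachers across (rope basket back at the start); 0 rangers + 3 poachers across (rope basket there); 0 rangers + 3 poachers across (rope basket back at the start); 0 rangers + 4 poachers across (rope basket there); 1 ranger + 1 poacher across (rope basket there); 1 ranger + 1 poacher across (rope basket back at the start); 2 rangers + 2 poachers across (rope basket there). So no valid plan exists.

No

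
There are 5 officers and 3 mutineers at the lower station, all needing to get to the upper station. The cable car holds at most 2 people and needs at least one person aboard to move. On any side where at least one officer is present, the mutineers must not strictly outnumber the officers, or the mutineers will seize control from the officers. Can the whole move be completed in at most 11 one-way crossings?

Counting alone: each trip to the upper station takes at most 2 across and each return brings at least 1 back, so after t trips out (and t−1 returns) at most 2t − (t−1) of the 8 are across; that first reaches 8 at t = 7, so at least 13 crossings are needed.
Since 11 < 13, 11 crossings cannot be enough. (The shortest complete plan in fact takes 13:)
1. 2 mutineers → the upper station.  (the lower station: 5O 1M; the upper station: 0O 2M)
2. 1 mutineer ← the lower station.  (the lower station: 5O 2M; the upper station: 0O 1M)
3. 2 mutineers → the upper station.  (the lower station: 5O 0M; the upper station: 0O 3M)
4. 1 mutineer ← the lower station.  (the lower station: 5O 1M; the upper station: 0O 2M)
5. 2 officers → the upper station.  (the lower station: 3O 1M; the upper station: 2O 2M)
6. 1 mutineer ← the lower station.  (the lower station: 3O 2M; the upper station: 2O 1M)
7. 1 officer and 1 mutineer → the upper station.  (the lower station: 2O 1M; the upper station: 3O 2M)
8. 1 mutineer ← the lower station.  (the lower station: 2O 2M; the upper station: 3O 1M)
9. 2 mutineers → the upper station.  (the lower station: 2O 0M; the upper station: 3O 3M)
10. 1 mutineer ← the lower station.  (the lower station: 2O 1M; the upper station: 3O 2M)
11. 1 officer and 1 mutineer → the upper station.  (the lower station: 1O 0M; the upper station: 4O 3M)
12. 1 mutineer ← the lower station.  (the lower station: 1O 1M; the upper station: 4O 2M)
13. 1 officer and 1 mutineer → the upper station.  (the lower station: 0O 0M; the upper station: 5O 3M)

No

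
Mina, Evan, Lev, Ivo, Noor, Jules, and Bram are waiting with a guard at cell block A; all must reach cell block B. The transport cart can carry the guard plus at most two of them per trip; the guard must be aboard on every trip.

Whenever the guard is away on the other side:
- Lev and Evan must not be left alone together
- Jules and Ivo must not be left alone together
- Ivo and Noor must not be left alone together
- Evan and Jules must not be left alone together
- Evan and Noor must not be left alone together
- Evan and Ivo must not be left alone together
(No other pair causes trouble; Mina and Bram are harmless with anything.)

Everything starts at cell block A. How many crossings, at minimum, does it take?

11

Counting alone: the guard can take at most 2 across per trip to cell block B, so moving all 7 needs at least 4 loaded trips out, with a return between consecutive ones — at least 7 crossings.
The safety rule pushes this higher. Following every safe sequence of crossings, the most of the 7 that can be at cell block B as the transport cart arrives there on crossings 7, 9 is 5, 6 respectively — never all 7.
So no plan with fewer than 11 crossings exists, and this one achieves 11:
1. Guard goes to cell block B with Evan and Ivo.
2. Guard goes back to cell block A with Evan.
3. Guard goes to cell block B with Evan and Mina.
4. Guard goes back to cell block A with Evan.
5. Guard goes to cell block B with Evan and Lev.
6. Guard goes back to cell block A with Evan.
7. Guard goes to cell block B with Bram and Evan.
8. Guard goes back to cell block A with Evan.
9. Guard goes to cell block B with Jules and Noor.
10. Guard goes back to cell block A with Ivo.
11. Guard goes to cell block B with Evan and Ivo.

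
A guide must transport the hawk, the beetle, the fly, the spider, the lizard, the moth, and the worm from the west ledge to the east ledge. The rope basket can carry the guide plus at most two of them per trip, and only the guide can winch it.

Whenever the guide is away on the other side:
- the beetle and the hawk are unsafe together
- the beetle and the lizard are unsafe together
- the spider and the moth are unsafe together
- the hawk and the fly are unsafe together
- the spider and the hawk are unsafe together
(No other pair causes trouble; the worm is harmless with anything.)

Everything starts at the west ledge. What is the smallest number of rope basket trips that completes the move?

impossible

Whatever the first load, the items left behind include a forbidden pair without the guide. No opening move is safe, so no plan exists.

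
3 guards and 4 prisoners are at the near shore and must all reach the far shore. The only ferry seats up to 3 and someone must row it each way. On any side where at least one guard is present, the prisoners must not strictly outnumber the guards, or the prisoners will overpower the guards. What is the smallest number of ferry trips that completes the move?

impossible

The prisoners already outnumber the guards at the near shore before anyone moves, so the starting position itself is disallowed.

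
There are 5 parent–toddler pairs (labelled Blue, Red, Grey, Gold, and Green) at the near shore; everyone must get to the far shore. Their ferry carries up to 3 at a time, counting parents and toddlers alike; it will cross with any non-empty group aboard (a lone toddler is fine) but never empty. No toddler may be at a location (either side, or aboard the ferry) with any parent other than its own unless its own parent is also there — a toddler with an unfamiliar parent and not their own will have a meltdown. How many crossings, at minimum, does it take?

11

Counting alone: each trip to the far shore takes at most 3 across and each return brings at least 1 back, so after t trips out (and t−1 returns) at most 3t − (t−1) of the 10 are across; that first reaches 10 at t = 5, so at least 9 crossings are needed.
The safety rule pushes this higher. Following every safe sequence of crossings, the most of the 10 that can be at the far shore as the ferry arrives there on crossing 9 is 9 — never all 10.
So no plan with fewer than 11 crossings exists, and this one achieves 11:
1. parent Blue and toddler Blue cross → the far shore.
2. parent Blue crosses ← the near shore.
3. toddler Gold, toddler Grey, and toddler Red cross → the far shore.
4. toddler Blue crosses ← the near shore.
5. parent Gold, parent Grey, and parent Red cross → the far shore.
6. parent Red and toddler Red cross ← the near shore.
7. parent Blue, parent Green, and parent Red cross → the far shore.
8. toddler Grey crosses ← the near shore.
9. toddler Blue and toddler Red cross → the far shore.
10. toddler Blue crosses ← the near shore.
11. toddler Blue, toddler Green, and toddler Grey cross → the far shore.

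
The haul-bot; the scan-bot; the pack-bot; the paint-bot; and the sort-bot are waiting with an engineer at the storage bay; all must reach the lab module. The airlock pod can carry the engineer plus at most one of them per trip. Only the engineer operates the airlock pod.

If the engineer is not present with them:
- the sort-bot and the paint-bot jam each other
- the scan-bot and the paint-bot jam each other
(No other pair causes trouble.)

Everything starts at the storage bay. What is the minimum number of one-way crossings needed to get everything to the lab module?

Counting alone: the engineer can take at most 1 across per trip to the lab module, so moving all 5 needs at least 5 loaded trips out, with a return between consecutive ones — at least 9 crossings.
The safety rule pushes this higher. Following every safe sequence of crossings, the most of the 5 that can be at the lab module as the airlock pod arrives there on crossing 9 is 4 — never all 5.
So no plan with fewer than 11 crossings exists, and this one achieves 11:
1. Engineer goes to the lab module with the paint-bot.  [the storage bay: the haul-bot, the pack-bot, the scan-bot, the sort-bot | the lab module: the paint-bot]
2. Engineer goes back to the storage bay alone.  [the storage bay: the haul-bot, the pack-bot, the scan-bot, the sort-bot | the lab module: the paint-bot]
3. Engineer goes to the lab module with the haul-bot.  [the storage bay: the pack-bot, the scan-bot, the sort-bot | the lab module: the haul-bot, the paint-bot]
4. Engineer goes back to the storage bay alone.  [the storage bay: the pack-bot, the scan-bot, the sort-bot | the lab module: the haul-bot, the paint-bot]
5. Engineer goes to the lab module with the scan-bot.  [the storage bay: the pack-bot, the sort-bot | the lab module: the haul-bot, the paint-bot, the scan-bot]
6. Engineer goes back to the storage bay with the paint-bot.  [the storage bay: the pack-bot, the paint-bot, the sort-bot | the lab module: the haul-bot, the scan-bot]
7. Engineer goes to the lab module with the sort-bot.  [the storage bay: the pack-bot, the paint-bot | the lab module: the haul-bot, the scan-bot, the sort-bot]
8. Engineer goes back to the storage bay alone.  [the storage bay: the pack-bot, the paint-bot | the lab module: the haul-bot, the scan-bot, the sort-bot]
9. Engineer goes to the lab module with the pack-bot.  [the storage bay: the paint-bot | the lab module: the haul-bot, the pack-bot, the scan-bot, the sort-bot]
10. Engineer goes back to the storage bay alone.  [the storage bay: the paint-bot | the lab module: the haul-bot, the pack-bot, the scan-bot, the sort-bot]
11. Engineer goes to the lab module with the paint-bot.  [the storage bay: — | the lab module: the haul-bot, the pack-bot, the paint-bot, the scan-bot, the sort-bot]

11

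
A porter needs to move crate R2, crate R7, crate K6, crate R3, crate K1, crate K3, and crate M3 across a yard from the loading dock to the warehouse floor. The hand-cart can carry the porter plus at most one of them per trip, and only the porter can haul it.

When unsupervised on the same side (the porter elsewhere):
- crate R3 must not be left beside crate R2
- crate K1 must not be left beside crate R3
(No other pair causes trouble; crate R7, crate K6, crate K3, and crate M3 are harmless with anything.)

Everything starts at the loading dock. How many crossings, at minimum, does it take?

15

Counting alone: the porter can take at most 1 across per trip to the warehouse floor, so moving all 7 needs at least 7 loaded trips out, with a return between consecutive ones — at least 13 crossings.
The safety rule pushes this higher. Following every safe sequence of crossings, the most of the 7 that can be at the warehouse floor as the hand-cart arrives there on crossing 13 is 6 — never all 7.
So no plan with fewer than 15 crossings exists, and this one achieves 15:
1. Porter goes to the warehouse floor with crate R3.  [the loading dock: crate K1, crate K3, crate K6, crate M3, crate R2, crate R7 | the warehouse floor: crate R3]
2. Porter goes back to the loading dock alone.  [the loading dock: crate K1, crate K3, crate K6, crate M3, crate R2, crate R7 | the warehouse floor: crate R3]
3. Porter goes to the warehouse floor with crate R2.  [the loading dock: crate K1, crate K3, crate K6, crate M3, crate R7 | the warehouse floor: crate R2, crate R3]
4. Porter goes back to the loading dock with crate R3.  [the loading dock: crate K1, crate K3, crate K6, crate M3, crate R3, crate R7 | the warehouse floor: crate R2]
5. Porter goes to the warehouse floor with crate K1.  [the loading dock: crate K3, crate K6, crate M3, crate R3, crate R7 | the warehouse floor: crate K1, crate R2]
6. Porter goes back to the loading dock alone.  [the loading dock: crate K3, crate K6, crate M3, crate R3, crate R7 | the warehouse floor: crate K1, crate R2]
7. Porter goes to the warehouse floor with crate R7.  [the loading dock: crate K3, crate K6, crate M3, crate R3 | the warehouse floor: crate K1, crate R2, crate R7]
8. Porter goes back to the loading dock alone.  [the loading dock: crate K3, crate K6, crate M3, crate R3 | the warehouse floor: crate K1, crate R2, crate R7]
9. Porter goes to the warehouse floor with crate K6.  [the loading dock: crate K3, crate M3, crate R3 | the warehouse floor: crate K1, crate K6, crate R2, crate R7]
10. Porter goes back to the loading dock alone.  [the loading dock: crate K3, crate M3, crate R3 | the warehouse floor: crate K1, crate K6, crate R2, crate R7]
11. Porter goes to the warehouse floor with crate K3.  [the loading dock: crate M3, crate R3 | the warehouse floor: crate K1, crate K3, crate K6, crate R2, crate R7]
12. Porter goes back to the loading dock alone.  [the loading dock: crate M3, crate R3 | the warehouse floor: crate K1, crate K3, crate K6, crate R2, crate R7]
13. Porter goes to the warehouse floor with crate M3.  [the loading dock: crate R3 | the warehouse floor: crate K1, crate K3, crate K6, crate M3, crate R2, crate R7]
14. Porter goes back to the loading dock alone.  [the loading dock: crate R3 | the warehouse floor: crate K1, crate K3, crate K6, crate M3, crate R2, crate R7]
15. Porter goes to the warehouse floor with crate R3.  [the loading dock: — | the warehouse floor: crate K1, crate K3, crate K6, crate M3, crate R2, crate R3, crate R7]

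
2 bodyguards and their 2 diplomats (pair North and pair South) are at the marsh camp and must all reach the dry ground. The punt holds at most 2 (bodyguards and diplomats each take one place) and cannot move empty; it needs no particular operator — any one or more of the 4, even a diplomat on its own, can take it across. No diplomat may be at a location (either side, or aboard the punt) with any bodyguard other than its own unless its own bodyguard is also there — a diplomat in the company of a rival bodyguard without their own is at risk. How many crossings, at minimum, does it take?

Counting alone: each trip to the dry ground takes at most 2 across and each return brings at least 1 back, so after t trips out (and t−1 returns) at most 2t − (t−1) of the 4 are across; that first reaches 4 at t = 3, so at least 5 crossings are needed.
The plan below uses exactly 5 crossings, so it is optimal:
1. bodyguard North and diplomat North cross → the dry ground.
2. bodyguard North crosses ← the marsh camp.
3. bodyguard North and bodyguard South cross → the dry ground.
4. bodyguard South crosses ← the marsh camp.
5. bodyguard South and diplomat South cross → the dry ground.

5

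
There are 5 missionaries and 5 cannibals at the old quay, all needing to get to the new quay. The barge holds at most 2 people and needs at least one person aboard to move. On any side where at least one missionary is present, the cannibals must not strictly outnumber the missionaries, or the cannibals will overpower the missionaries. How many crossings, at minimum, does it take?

impossible

Following every safe sequence of crossings from the start, the most of the 10 that can be at the new quay as the barge arrives there on crossings 1, 3, 5, 7 is 2, 3, 4, 5 respectively; the best ever achieved is 5 of 10.
From crossing 9 on, no configuration arises that was not already reachable earlier: only 13 distinct safe configurations (who is on which side, and where the barge is) can ever be reached, none of them has everyone across, and every continuation just revisits them. They are: 0 missionaries + 0 cannibals across (barge back at the start); 0 missionaries + 1 cannibal across (barge there); 0 missionaries + 1 cannibal across (barge back at the start); 0 missionaries + 2 cannibals across (barge there); 0 missionaries + 2 cannibals across (barge back at the start); 0 missionaries + 3 cannibals across (barge there); 0 missionaries + 3 cannibals across (barge back at the start); 0 missionaries + 4 cannibals across (barge there); 0 missionaries + 4 cannibals across (barge back at the start); 0 missionaries + 5 cannibals across (barge there); 1 missionary + 1 cannibal across (barge there); 1 missionary + 1 cannibal across (barge back at the start); 2 missionaries + 2 cannibals across (barge there). So no valid plan exists.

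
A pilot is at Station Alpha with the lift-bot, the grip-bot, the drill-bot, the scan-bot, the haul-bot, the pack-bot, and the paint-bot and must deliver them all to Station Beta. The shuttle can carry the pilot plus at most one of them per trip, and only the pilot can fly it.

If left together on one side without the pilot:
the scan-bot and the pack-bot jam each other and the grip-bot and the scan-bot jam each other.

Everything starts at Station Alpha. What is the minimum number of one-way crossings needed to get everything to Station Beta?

15

Counting alone: the pilot can take at most 1 across per trip to Station Beta, so moving all 7 needs at least 7 loaded trips out, with a return between consecutive ones — at least 13 crossings.
The safety rule pushes this higher. Following every safe sequence of crossings, the most of the 7 that can be at Station Beta as the shuttle arrives there on crossing 13 is 6 — never all 7.
So no plan with fewer than 15 crossings exists, and this one achieves 15:
1. Pilot goes to Station Beta with the scan-bot.
2. Pilot goes back to Station Alpha alone.
3. Pilot goes to Station Beta with the lift-bot.
4. Pilot goes back to Station Alpha alone.
5. Pilot goes to Station Beta with the grip-bot.
6. Pilot goes back to Station Alpha with the scan-bot.
7. Pilot goes to Station Beta with the pack-bot.
8. Pilot goes back to Station Alpha alone.
9. Pilot goes to Station Beta with the drill-bot.
10. Pilot goes back to Station Alpha alone.
11. Pilot goes to Station Beta with the haul-bot.
12. Pilot goes back to Station Alpha alone.
13. Pilot goes to Station Beta with the paint-bot.
14. Pilot goes back to Station Alpha alone.
15. Pilot goes to Station Beta with the scan-bot.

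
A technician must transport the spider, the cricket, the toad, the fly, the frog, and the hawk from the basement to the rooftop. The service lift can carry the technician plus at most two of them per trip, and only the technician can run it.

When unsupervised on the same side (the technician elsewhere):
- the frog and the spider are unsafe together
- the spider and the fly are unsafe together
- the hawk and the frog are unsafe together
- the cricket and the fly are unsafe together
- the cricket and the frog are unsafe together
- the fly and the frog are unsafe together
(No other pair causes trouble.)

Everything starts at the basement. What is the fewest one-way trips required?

9

Counting alone: the technician can take at most 2 across per trip to the rooftop, so moving all 6 needs at least 3 loaded trips out, with a return between consecutive ones — at least 5 crossings.
The safety rule pushes this higher. Following every safe sequence of crossings, the most of the 6 that can be at the rooftop as the service lift arrives there on crossings 5, 7 is 4, 5 respectively — never all 6.
So no plan with fewer than 9 crossings exists, and this one achieves 9:
1. Technician goes to the rooftop with the fly and the frog.  [the basement: the cricket, the hawk, the spider, the toad | the rooftop: the fly, the frog]
2. Technician goes back to the basement with the fly.  [the basement: the cricket, the fly, the hawk, the spider, the toad | the rooftop: the frog]
3. Technician goes to the rooftop with the cricket and the spider.  [the basement: the fly, the hawk, the toad | the rooftop: the cricket, the frog, the spider]
4. Technician goes back to the basement with the frog.  [the basement: the fly, the frog, the hawk, the toad | the rooftop: the cricket, the spider]
5. Technician goes to the rooftop with the frog and the toad.  [the basement: the fly, the hawk | the rooftop: the cricket, the frog, the spider, the toad]
6. Technician goes back to the basement with the frog.  [the basement: the fly, the frog, the hawk | the rooftop: the cricket, the spider, the toad]
7. Technician goes to the rooftop with the fly and the hawk.  [the basement: the frog | the rooftop: the cricket, the fly, the hawk, the spider, the toad]
8. Technician goes back to the basement with the fly.  [the basement: the fly, the frog | the rooftop: the cricket, the hawk, the spider, the toad]
9. Technician goes to the rooftop with the fly and the frog.  [the basement: — | the rooftop: the cricket, the fly, the frog, the hawk, the spider, the toad]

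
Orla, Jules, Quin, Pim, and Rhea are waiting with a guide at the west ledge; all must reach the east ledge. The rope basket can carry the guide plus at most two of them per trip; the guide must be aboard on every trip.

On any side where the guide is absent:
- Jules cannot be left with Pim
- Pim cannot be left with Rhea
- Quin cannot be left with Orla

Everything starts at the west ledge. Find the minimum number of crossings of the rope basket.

5

Counting alone: the guide can take at most 2 across per trip to the east ledge, so moving all 5 needs at least 3 loaded trips out, with a return between consecutive ones — at least 5 crossings.
The plan below uses exactly 5 crossings, so it is optimal:
1. Guide goes to the east ledge with Orla and Pim.  [the west ledge: Jules, Quin, Rhea | the east ledge: Orla, Pim]
2. Guide goes back to the west ledge alone.  [the west ledge: Jules, Quin, Rhea | the east ledge: Orla, Pim]
3. Guide goes to the east ledge with Jules and Rhea.  [the west ledge: Quin | the east ledge: Jules, Orla, Pim, Rhea]
4. Guide goes back to the west ledge with Pim.  [the west ledge: Pim, Quin | the east ledge: Jules, Orla, Rhea]
5. Guide goes to the east ledge with Pim and Quin.  [the west ledge: — | the east ledge: Jules, Orla, Pim, Quin, Rhea]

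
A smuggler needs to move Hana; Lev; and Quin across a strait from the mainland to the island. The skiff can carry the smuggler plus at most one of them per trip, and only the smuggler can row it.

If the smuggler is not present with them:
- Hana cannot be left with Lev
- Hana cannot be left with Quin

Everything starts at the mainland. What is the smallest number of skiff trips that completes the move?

Counting alone: the smuggler can take at most 1 across per trip to the island, so moving all 3 needs at least 3 loaded trips out, with a return between consecutive ones — at least 5 crossings.
The safety rule pushes this higher. Following every safe sequence of crossings, the most of the 3 that can be at the island as the skiff arrives there on crossing 5 is 2 — never all 3.
So no plan with fewer than 7 crossings exists, and this one achieves 7:
1. Smuggler goes to the island with Hana.  [the mainland: Lev, Quin | the island: Hana]
2. Smuggler goes back to the mainland alone.  [the mainland: Lev, Quin | the island: Hana]
3. Smuggler goes to the island with Lev.  [the mainland: Quin | the island: Hana, Lev]
4. Smuggler goes back to the mainland with Hana.  [the mainland: Hana, Quin | the island: Lev]
5. Smuggler goes to the island with Quin.  [the mainland: Hana | the island: Lev, Quin]
6. Smuggler goes back to the mainland alone.  [the mainland: Hana | the island: Lev, Quin]
7. Smuggler goes to the island with Hana.  [the mainland: — | the island: Hana, Lev, Quin]

7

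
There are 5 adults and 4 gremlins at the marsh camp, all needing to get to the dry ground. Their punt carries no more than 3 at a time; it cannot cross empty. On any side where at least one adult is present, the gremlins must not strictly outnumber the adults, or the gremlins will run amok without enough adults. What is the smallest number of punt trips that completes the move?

Counting alone: each trip to the dry ground takes at most 3 across and each return brings at least 1 back, so after t trips out (and t−1 returns) at most 3t − (t−1) of the 9 are across; that first reaches 9 at t = 4, so at least 7 crossings are needed.
The plan below uses exactly 7 crossings, so it is optimal:
1. 3 gremlins → the dry ground.  (the marsh camp: 5A 1G; the dry ground: 0A 3G)
2. 1 gremlin ← the marsh camp.  (the marsh camp: 5A 2G; the dry ground: 0A 2G)
3. 3 adults → the dry ground.  (the marsh camp: 2A 2G; the dry ground: 3A 2G)
4. 1 adult ← the marsh camp.  (the marsh camp: 3A 2G; the dry ground: 2A 2G)
5. 2 adults and 1 gremlin → the dry ground.  (the marsh camp: 1A 1G; the dry ground: 4A 3G)
6. 1 adult ← the marsh camp.  (the marsh camp: 2A 1G; the dry ground: 3A 3G)
7. 2 adults and 1 gremlin → the dry ground.  (the marsh camp: 0A 0G; the dry ground: 5A 4G)

7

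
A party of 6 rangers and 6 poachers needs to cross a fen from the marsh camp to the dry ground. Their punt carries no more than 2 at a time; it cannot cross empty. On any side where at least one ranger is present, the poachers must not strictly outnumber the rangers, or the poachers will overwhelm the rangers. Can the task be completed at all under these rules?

No

Following every safe sequence of crossings from the start, the most of the 12 that can be at the dry ground as the punt arrives there on crossings 1, 3, 5, 7, 9 is 2, 3, 4, 5, 6 respectively; the best ever achieved is 6 of 12.
From crossing 11 on, no configuration arises that was not already reachable earlier: only 15 distinct safe configurations (who is on which side, and where the punt is) can ever be reached, none of them has everyone across, and every continuation just revisits them. They are: 0 rangers + 0 poachers across (punt back at the start); 0 rangers + 1 poacher across (punt there); 0 rangers + 1 poacher across (punt back at the start); 0 rangers + 2 poachers across (punt there); 0 rangers + 2 poachers across (punt back at the start); 0 rangers + 3 poachers across (punt there); 0 rangers + 3 poachers across (punt back at the start); 0 rangers + 4 poachers across (punt there); 0 rangers + 4 poachers across (punt back at the start); 0 rangers + 5 poachers across (punt there); 0 rangers + 5 poachers across (punt back at the start); 0 rangers + 6 poachers across (punt there); 1 ranger + 1 poacher across (punt there); 1 ranger + 1 poacher across (punt back at the start); 2 rangers + 2 poachers across (punt there). So no valid plan exists.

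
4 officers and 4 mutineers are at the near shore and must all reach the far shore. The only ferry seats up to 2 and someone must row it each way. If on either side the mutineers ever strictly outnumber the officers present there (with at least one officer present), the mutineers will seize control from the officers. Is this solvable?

No

Following every safe sequence of crossings from the start, the most of the 8 that can be at the far shore as the ferry arrives there on crossings 1, 3, 5 is 2, 3, 4 respectively; the best ever achieved is 4 of 8.
From crossing 7 on, no configuration arises that was not already reachable earlier: only 11 distinct safe configurations (who is on which side, and where the ferry is) can ever be reached, none of them has everyone across, and every continuation just revisits them. They are: 0 officers + 0 mutineers across (ferry back at the start); 0 officers + 1 mutineer across (ferry there); 0 officers + 1 mutineer across (ferry back at the start); 0 officers + 2 mutineers across (ferry there); 0 officers + 2 mutineers across (ferry back at the start); 0 officers + 3 mutineers across (ferry there); 0 officers + 3 mutineers across (ferry back at the start); 0 officers + 4 mutineers across (ferry there); 1 officer + 1 mutineer across (ferry there); 1 officer + 1 mutineer across (ferry back at the start); 2 officers + 2 mutineers across (ferry there). So no valid plan exists.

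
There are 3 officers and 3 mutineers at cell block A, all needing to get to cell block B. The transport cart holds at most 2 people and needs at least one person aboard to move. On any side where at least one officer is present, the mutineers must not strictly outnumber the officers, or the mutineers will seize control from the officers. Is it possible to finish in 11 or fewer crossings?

Yes

Yes — this plan uses 11 crossings (≤ 11):
1. 2 mutineers → cell block B.  (cell block A: 3O 1M; cell block B: 0O 2M)
2. 1 mutineer ← cell block A.  (cell block A: 3O 2M; cell block B: 0O 1M)
3. 2 mutineers → cell block B.  (cell block A: 3O 0M; cell block B: 0O 3M)
4. 1 mutineer ← cell block A.  (cell block A: 3O 1M; cell block B: 0O 2M)
5. 2 officers → cell block B.  (cell block A: 1O 1M; cell block B: 2O 2M)
6. 1 officer and 1 mutineer ← cell block A.  (cell block A: 2O 2M; cell block B: 1O 1M)
7. 2 officers → cell block B.  (cell block A: 0O 2M; cell block B: 3O 1M)
8. 1 mutineer ← cell block A.  (cell block A: 0O 3M; cell block B: 3O 0M)
9. 2 mutineers → cell block B.  (cell block A: 0O 1M; cell block B: 3O 2M)
10. 1 mutineer ← cell block A.  (cell block A: 0O 2M; cell block B: 3O 1M)
11. 2 mutineers → cell block B.  (cell block A: 0O 0M; cell block B: 3O 3M)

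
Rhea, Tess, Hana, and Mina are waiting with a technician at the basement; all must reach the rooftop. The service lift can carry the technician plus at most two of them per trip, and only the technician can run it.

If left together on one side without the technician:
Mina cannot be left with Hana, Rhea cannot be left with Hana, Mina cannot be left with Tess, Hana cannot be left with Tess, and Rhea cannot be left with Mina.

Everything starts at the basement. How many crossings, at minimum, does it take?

5

Counting alone: the technician can take at most 2 across per trip to the rooftop, so moving all 4 needs at least 2 loaded trips out, with a return between consecutive ones — at least 3 crossings.
The safety rule pushes this higher. Following every safe sequence of crossings, the most of the 4 that can be at the rooftop as the service lift arrives there on crossing 3 is 3 — never all 4.
So no plan with fewer than 5 crossings exists, and this one achieves 5:
1. Technician goes to the rooftop with Hana and Mina.  [the basement: Rhea, Tess | the rooftop: Hana, Mina]
2. Technician goes back to the basement with Hana.  [the basement: Hana, Rhea, Tess | the rooftop: Mina]
3. Technician goes to the rooftop with Rhea and Tess.  [the basement: Hana | the rooftop: Mina, Rhea, Tess]
4. Technician goes back to the basement with Mina.  [the basement: Hana, Mina | the rooftop: Rhea, Tess]
5. Technician goes to the rooftop with Hana and Mina.  [the basement: — | the rooftop: Hana, Mina, Rhea, Tess]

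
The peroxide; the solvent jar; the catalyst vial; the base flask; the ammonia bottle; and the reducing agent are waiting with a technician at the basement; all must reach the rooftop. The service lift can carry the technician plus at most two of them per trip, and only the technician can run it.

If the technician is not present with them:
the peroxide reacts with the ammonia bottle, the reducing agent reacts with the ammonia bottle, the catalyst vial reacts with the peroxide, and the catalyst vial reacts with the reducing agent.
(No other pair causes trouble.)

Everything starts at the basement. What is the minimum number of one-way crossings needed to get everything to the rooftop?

5

Counting alone: the technician can take at most 2 across per trip to the rooftop, so moving all 6 needs at least 3 loaded trips out, with a return between consecutive ones — at least 5 crossings.
The plan below uses exactly 5 crossings, so it is optimal:
1. Technician goes to the rooftop with the peroxide and the reducing agent.  [the basement: the ammonia bottle, the base flask, the catalyst vial, the solvent jar | the rooftop: the peroxide, the reducing agent]
2. Technician goes back to the basement alone.  [the basement: the ammonia bottle, the base flask, the catalyst vial, the solvent jar | the rooftop: the peroxide, the reducing agent]
3. Technician goes to the rooftop with the base flask and the solvent jar.  [the basement: the ammonia bottle, the catalyst vial | the rooftop: the base flask, the peroxide, the reducing agent, the solvent jar]
4. Technician goes back to the basement alone.  [the basement: the ammonia bottle, the catalyst vial | the rooftop: the base flask, the peroxide, the reducing agent, the solvent jar]
5. Technician goes to the rooftop with the ammonia bottle and the catalyst vial.  [the basement: — | the rooftop: the ammonia bottle, the base flask, the catalyst vial, the peroxide, the reducing agent, the solvent jar]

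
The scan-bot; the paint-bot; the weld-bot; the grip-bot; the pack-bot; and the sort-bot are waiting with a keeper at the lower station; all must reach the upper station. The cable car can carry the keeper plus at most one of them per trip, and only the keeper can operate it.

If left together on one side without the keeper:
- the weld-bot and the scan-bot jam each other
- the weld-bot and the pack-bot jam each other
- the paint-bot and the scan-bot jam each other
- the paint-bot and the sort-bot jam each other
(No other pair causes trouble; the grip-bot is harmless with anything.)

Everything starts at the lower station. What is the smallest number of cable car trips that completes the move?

impossible

Whatever the first load, the items left behind include a forbidden pair without the keeper. No opening move is safe, so no plan exists.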